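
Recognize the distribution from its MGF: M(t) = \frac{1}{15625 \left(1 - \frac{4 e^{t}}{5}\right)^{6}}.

The MGF M(t) = \frac{1}{15625 \left(1 - \frac{4 e^{t}}{5}\right)^{6}} is the standard form for the NegativeBinomial distribution.
Comparing with the known MGF formula identifies: NegBin(r=6, p=1/5), X = failures before r-th success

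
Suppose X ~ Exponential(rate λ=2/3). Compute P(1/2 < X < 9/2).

P(1/2 < X < 9/2) = ∫_{1/2}^{9/2} f(x) dx
where f(x) = \frac{2 e^{- \frac{2 x}{3}}}{3}
= - \frac{1}{e^{3}} + e^{- \frac{1}{3}}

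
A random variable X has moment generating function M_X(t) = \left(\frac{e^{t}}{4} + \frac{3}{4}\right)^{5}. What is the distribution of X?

The MGF M(t) = \left(\frac{e^{t}}{4} + \frac{3}{4}\right)^{5} is the standard form for the Binomial distribution.
Comparing with the known MGF formula identifies: Binomial(n=5, p=1/4)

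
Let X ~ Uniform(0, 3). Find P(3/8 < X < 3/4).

P(3/8 < X < 3/4) = ∫_{3/8}^{3/4} f(x) dx
where f(x) = \frac{1}{3}
= \frac{1}{8}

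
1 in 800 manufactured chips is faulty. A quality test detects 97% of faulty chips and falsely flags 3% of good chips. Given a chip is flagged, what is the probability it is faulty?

Let D = the rare event, + = positive/flagged.
P(D) = 1/800
P(+|D) = 97/100
P(+|D') = 3/100
P(+) = P(+|D)P(D) + P(+|D')P(D')
     = \frac{97}{100} × \frac{1}{800} + \frac{3}{100} × \frac{799}{800}
     = \frac{1247}{40000}
P(D|+) = P(+|D)P(D)/P(+) = \frac{97}{2494}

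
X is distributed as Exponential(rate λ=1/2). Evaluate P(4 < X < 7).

P(4 < X < 7) = ∫_{4}^{7} f(x) dx
where f(x) = \frac{e^{- \frac{x}{2}}}{2}
= - \frac{1}{e^{\frac{7}{2}}} + e^{-2}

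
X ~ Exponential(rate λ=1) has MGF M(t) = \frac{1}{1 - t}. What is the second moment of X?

To find E[X^2], compute M^(2)(0):
M^(1)(t) = \frac{1}{\left(1 - t\right)^{2}}
M^(2)(t) = \frac{2}{\left(1 - t\right)^{3}}
M^(2)(0) = 2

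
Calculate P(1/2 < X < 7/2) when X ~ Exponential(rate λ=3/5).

P(1/2 < X < 7/2) = ∫_{1/2}^{7/2} f(x) dx
where f(x) = \frac{3 e^{- \frac{3 x}{5}}}{5}
= - \frac{1 - e^{\frac{9}{5}}}{e^{\frac{21}{10}}}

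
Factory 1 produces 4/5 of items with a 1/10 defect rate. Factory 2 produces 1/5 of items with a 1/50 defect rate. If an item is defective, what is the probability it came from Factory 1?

Using Bayes' theorem:
P(F1) = 4/5, P(D|F1) = 1/10
P(F2) = 1/5, P(D|F2) = 1/50
P(D) = P(D|F1)P(F1) + P(D|F2)P(F2)
     = \frac{21}{250}
P(F1|D) = P(D|F1)P(F1) / P(D)
= \frac{20}{21}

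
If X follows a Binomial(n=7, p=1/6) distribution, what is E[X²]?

Using the identity E[X²] = Var(X) + (E[X])²:
E[X] = \frac{7}{6}
Var(X) = \frac{35}{36}
E[X²] = \frac{35}{36} + (\frac{7}{6})²
= \frac{7}{3}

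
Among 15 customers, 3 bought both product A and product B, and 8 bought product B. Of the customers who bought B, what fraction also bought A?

P(A ∩ B) = 3/15 = 1/5
P(B) = 8/15
P(A|B) = P(A ∩ B) / P(B) = (1/5) / (8/15) = 3/8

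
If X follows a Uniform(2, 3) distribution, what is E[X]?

For X ~ Uniform(2, 3), the expected value is:
E[X] = \frac{5}{2}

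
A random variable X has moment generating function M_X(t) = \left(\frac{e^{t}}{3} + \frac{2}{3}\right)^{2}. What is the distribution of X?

The MGF M(t) = \left(\frac{e^{t}}{3} + \frac{2}{3}\right)^{2} is the standard form for the Binomial distribution.
Comparing with the known MGF formula identifies: Binomial(n=2, p=1/3)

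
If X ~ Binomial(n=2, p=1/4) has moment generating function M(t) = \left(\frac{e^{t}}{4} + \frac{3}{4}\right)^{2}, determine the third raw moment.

To find E[X^3], compute M^(3)(0):
M^(1)(t) = \frac{\left(\frac{e^{t}}{4} + \frac{3}{4}\right) e^{t}}{2}
M^(2)(t) = \frac{\left(\frac{e^{t}}{4} + \frac{3}{4}\right) e^{t}}{2} + \frac{e^{2 t}}{8}
M^(3)(t) = \frac{\left(\frac{e^{t}}{4} + \frac{3}{4}\right) e^{t}}{2} + \frac{3 e^{2 t}}{8}
M^(3)(0) = \frac{7}{8}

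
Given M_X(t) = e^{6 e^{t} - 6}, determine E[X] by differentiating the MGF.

To find E[X], compute M^(1)(0):
M^(1)(t) = 6 e^{t} e^{6 e^{t} - 6}
M^(1)(0) = 6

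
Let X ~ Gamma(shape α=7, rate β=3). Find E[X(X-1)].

E[X(X-1)] = E[X² - X] = E[X²] - E[X]
E[X] = \frac{7}{3}
E[X²] = Var(X) + (E[X])² = \frac{7}{9} + (\frac{7}{3})² = \frac{56}{9}
E[X(X-1)] = \frac{56}{9} - \frac{7}{3} = \frac{35}{9}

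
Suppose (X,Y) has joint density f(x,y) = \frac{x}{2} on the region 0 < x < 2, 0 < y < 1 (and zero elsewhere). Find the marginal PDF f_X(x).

f_X(x) = ∫_0^1 f(x,y) dy
= ∫_0^1 \frac{x}{2} dy
= \frac{x}{2} for 0 < x < 2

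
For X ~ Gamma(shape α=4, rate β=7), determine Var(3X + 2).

For X ~ Gamma(shape α=4, rate β=7):
Var(X) = \frac{4}{49}
Var(3X + 2) = (3)² × Var(X) = 9 × \frac{4}{49} = \frac{36}{49}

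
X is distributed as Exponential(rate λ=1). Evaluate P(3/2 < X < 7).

P(3/2 < X < 7) = ∫_{3/2}^{7} f(x) dx
where f(x) = e^{- x}
= - \frac{1}{e^{7}} + e^{- \frac{3}{2}}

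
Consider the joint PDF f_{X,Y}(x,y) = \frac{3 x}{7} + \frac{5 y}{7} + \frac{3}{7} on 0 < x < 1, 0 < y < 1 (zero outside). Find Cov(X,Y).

E[XY] = ∫∫ xy × f(x,y) dx dy = \frac{25}{84}
E[X] = \frac{15}{28}
E[Y] = \frac{47}{84}
Cov(X,Y) = E[XY] - E[X]E[Y] = - \frac{5}{2352}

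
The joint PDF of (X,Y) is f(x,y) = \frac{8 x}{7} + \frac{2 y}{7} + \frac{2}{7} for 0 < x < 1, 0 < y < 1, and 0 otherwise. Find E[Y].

E[Y] = ∫_0^1 ∫_0^1 y × f(x,y) dx dy
= \frac{11}{21}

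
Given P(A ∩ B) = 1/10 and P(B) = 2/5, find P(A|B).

P(A|B) = P(A ∩ B) / P(B)
= (1/10) / (2/5)
= 1/4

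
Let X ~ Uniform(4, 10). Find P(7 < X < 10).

P(7 < X < 10) = ∫_{7}^{10} f(x) dx
where f(x) = \frac{1}{6}
= \frac{1}{2}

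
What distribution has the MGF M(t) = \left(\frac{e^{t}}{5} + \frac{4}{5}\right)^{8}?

The MGF M(t) = \left(\frac{e^{t}}{5} + \frac{4}{5}\right)^{8} is the standard form for the Binomial distribution.
Comparing with the known MGF formula identifies: Binomial(n=8, p=1/5)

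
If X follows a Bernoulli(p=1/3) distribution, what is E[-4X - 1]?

For X ~ Bernoulli(p=1/3):
E[X] = \frac{1}{3}
E[-4X - 1] = -4 × E[X] - 1 = - \frac{7}{3}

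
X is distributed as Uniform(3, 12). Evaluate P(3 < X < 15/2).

P(3 < X < 15/2) = ∫_{3}^{15/2} f(x) dx
where f(x) = \frac{1}{9}
= \frac{1}{2}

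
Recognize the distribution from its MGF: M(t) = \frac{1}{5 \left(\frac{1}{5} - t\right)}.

The MGF M(t) = \frac{1}{5 \left(\frac{1}{5} - t\right)} is the standard form for the Exponential distribution.
Comparing with the known MGF formula identifies: Exponential(rate λ=1/5)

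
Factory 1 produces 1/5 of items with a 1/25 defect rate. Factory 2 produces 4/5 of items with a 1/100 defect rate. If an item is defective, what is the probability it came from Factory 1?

Using Bayes' theorem:
P(F1) = 1/5, P(D|F1) = 1/25
P(F2) = 4/5, P(D|F2) = 1/100
P(D) = P(D|F1)P(F1) + P(D|F2)P(F2)
     = \frac{2}{125}
P(F1|D) = P(D|F1)P(F1) / P(D)
= \frac{1}{2}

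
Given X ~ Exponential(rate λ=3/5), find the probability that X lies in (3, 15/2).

P(3 < X < 15/2) = ∫_{3}^{15/2} f(x) dx
where f(x) = \frac{3 e^{- \frac{3 x}{5}}}{5}
= - \frac{1}{e^{\frac{9}{2}}} + e^{- \frac{9}{5}}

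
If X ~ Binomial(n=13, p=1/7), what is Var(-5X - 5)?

For X ~ Binomial(n=13, p=1/7):
Var(X) = \frac{78}{49}
Var(-5X - 5) = (-5)² × Var(X) = 25 × \frac{78}{49} = \frac{1950}{49}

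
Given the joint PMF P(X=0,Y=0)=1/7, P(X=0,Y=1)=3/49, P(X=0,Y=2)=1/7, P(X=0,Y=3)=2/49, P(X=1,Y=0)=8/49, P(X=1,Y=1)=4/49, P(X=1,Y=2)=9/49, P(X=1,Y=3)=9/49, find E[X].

First find marginal of X:
P(X=0) = 19/49
P(X=1) = 30/49
E[X] = 0 × 19/49 + 1 × 30/49 = 30/49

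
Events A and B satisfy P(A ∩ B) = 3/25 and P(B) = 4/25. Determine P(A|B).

P(A|B) = P(A ∩ B) / P(B)
= (3/25) / (4/25)
= 3/4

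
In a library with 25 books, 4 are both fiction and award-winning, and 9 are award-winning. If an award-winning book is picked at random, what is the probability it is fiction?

P(A ∩ B) = 4/25
P(B) = 9/25
P(A|B) = P(A ∩ B) / P(B) = (4/25) / (9/25) = 4/9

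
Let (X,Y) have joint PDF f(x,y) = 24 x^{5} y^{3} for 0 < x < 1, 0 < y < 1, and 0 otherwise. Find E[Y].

E[Y] = ∫_0^1 ∫_0^1 y × f(x,y) dx dy
= \frac{4}{5}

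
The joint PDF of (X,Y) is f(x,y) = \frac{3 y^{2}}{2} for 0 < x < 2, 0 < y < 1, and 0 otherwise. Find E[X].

f_X(x) = ∫_0^1 \frac{3 y^{2}}{2} dy = \frac{1}{2}
E[X] = ∫_0^2 x × (\frac{1}{2}) dx = 1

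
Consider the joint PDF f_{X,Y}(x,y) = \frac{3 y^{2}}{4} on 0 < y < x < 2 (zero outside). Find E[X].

f_X(x) = ∫_0^x \frac{3 y^{2}}{4} dy = \frac{x^{3}}{4}
E[X] = ∫_0^2 x × (\frac{x^{3}}{4}) dx = \frac{8}{5}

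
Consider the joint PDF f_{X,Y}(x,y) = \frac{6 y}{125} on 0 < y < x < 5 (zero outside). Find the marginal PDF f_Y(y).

f_Y(y) = ∫_y^5 \frac{6 y}{125} dx = \frac{6 y \left(5 - y\right)}{125}
for 0 < y < 5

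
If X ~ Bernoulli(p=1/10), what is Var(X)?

For X ~ Bernoulli(p=1/10):
Var(X) = \frac{9}{100}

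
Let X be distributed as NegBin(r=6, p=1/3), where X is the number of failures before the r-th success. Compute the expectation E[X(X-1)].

E[X(X-1)] = E[X² - X] = E[X²] - E[X]
E[X] = 12
E[X²] = Var(X) + (E[X])² = 36 + (12)² = 180
E[X(X-1)] = 180 - 12 = 168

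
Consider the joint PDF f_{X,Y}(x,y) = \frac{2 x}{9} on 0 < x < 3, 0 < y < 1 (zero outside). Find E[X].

f_X(x) = ∫_0^1 \frac{2 x}{9} dy = \frac{2 x}{9}
E[X] = ∫_0^3 x × (\frac{2 x}{9}) dx = 2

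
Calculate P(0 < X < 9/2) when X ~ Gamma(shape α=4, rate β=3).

P(0 < X < 9/2) = ∫_{0}^{9/2} f(x) dx
where f(x) = \frac{27 x^{3} e^{- 3 x}}{2}
= 1 - \frac{8251}{16 e^{\frac{27}{2}}}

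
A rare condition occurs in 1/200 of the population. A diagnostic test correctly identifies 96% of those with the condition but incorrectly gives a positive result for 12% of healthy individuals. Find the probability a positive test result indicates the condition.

Let D = the rare event, + = positive/flagged.
P(D) = 1/200
P(+|D) = 96/100 = 24/25
P(+|D') = 12/100 = 3/25
P(+) = P(+|D)P(D) + P(+|D')P(D')
     = \frac{24}{25} × \frac{1}{200} + \frac{3}{25} × \frac{199}{200}
     = \frac{621}{5000}
P(D|+) = P(+|D)P(D)/P(+) = \frac{8}{207}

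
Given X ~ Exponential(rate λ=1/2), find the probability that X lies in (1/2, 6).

P(1/2 < X < 6) = ∫_{1/2}^{6} f(x) dx
where f(x) = \frac{e^{- \frac{x}{2}}}{2}
= - \frac{1}{e^{3}} + e^{- \frac{1}{4}}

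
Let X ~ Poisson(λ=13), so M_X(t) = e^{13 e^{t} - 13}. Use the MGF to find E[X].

To find E[X], compute M^(1)(0):
M^(1)(t) = 13 e^{t} e^{13 e^{t} - 13}
M^(1)(0) = 13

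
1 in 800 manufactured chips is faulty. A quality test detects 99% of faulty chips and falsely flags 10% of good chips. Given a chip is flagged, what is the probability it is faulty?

Let D = the rare event, + = positive/flagged.
P(D) = 1/800
P(+|D) = 99/100
P(+|D') = 10/100 = 1/10
P(+) = P(+|D)P(D) + P(+|D')P(D')
     = \frac{99}{100} × \frac{1}{800} + \frac{1}{10} × \frac{799}{800}
     = \frac{8089}{80000}
P(D|+) = P(+|D)P(D)/P(+) = \frac{99}{8089}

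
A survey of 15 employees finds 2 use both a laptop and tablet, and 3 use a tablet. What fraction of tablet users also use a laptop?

P(A ∩ B) = 2/15
P(B) = 3/15 = 1/5
P(A|B) = P(A ∩ B) / P(B) = (2/15) / (1/5) = 2/3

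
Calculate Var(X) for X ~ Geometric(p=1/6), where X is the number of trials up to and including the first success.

For X ~ Geometric(p=1/6), where X is the number of trials up to and including the first success:
Var(X) = 30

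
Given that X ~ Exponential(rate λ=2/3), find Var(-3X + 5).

For X ~ Exponential(rate λ=2/3):
Var(X) = \frac{9}{4}
Var(-3X + 5) = (-3)² × Var(X) = 9 × \frac{9}{4} = \frac{81}{4}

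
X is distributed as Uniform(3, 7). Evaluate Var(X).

For X ~ Uniform(3, 7):
Var(X) = \frac{4}{3}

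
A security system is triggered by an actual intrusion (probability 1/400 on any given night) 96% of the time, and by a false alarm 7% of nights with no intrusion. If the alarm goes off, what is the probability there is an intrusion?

Let D = the rare event, + = positive/flagged.
P(D) = 1/400
P(+|D) = 96/100 = 24/25
P(+|D') = 7/100
P(+) = P(+|D)P(D) + P(+|D')P(D')
     = \frac{24}{25} × \frac{1}{400} + \frac{7}{100} × \frac{399}{400}
     = \frac{2889}{40000}
P(D|+) = P(+|D)P(D)/P(+) = \frac{32}{963}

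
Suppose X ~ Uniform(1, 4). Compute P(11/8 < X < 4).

P(11/8 < X < 4) = ∫_{11/8}^{4} f(x) dx
where f(x) = \frac{1}{3}
= \frac{7}{8}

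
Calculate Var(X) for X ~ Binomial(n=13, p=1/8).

For X ~ Binomial(n=13, p=1/8):
Var(X) = \frac{91}{64}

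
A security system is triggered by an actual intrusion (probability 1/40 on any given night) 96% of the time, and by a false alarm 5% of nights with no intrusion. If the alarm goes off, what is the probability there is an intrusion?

Let D = the rare event, + = positive/flagged.
P(D) = 1/40
P(+|D) = 96/100 = 24/25
P(+|D') = 5/100 = 1/20
P(+) = P(+|D)P(D) + P(+|D')P(D')
     = \frac{24}{25} × \frac{1}{40} + \frac{1}{20} × \frac{39}{40}
     = \frac{291}{4000}
P(D|+) = P(+|D)P(D)/P(+) = \frac{32}{97}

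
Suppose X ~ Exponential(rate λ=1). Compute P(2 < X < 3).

P(2 < X < 3) = ∫_{2}^{3} f(x) dx
where f(x) = e^{- x}
= - \frac{1 - e}{e^{3}}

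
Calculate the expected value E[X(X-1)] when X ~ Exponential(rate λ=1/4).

E[X(X-1)] = E[X² - X] = E[X²] - E[X]
E[X] = 4
E[X²] = Var(X) + (E[X])² = 16 + (4)² = 32
E[X(X-1)] = 32 - 4 = 28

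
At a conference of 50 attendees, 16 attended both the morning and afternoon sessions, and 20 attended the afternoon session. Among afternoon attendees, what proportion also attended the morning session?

P(A ∩ B) = 16/50 = 8/25
P(B) = 20/50 = 2/5
P(A|B) = P(A ∩ B) / P(B) = (8/25) / (2/5) = 4/5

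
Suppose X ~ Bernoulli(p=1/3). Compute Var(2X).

For X ~ Bernoulli(p=1/3):
Var(X) = \frac{2}{9}
Var(2X) = (2)² × Var(X) = 4 × \frac{2}{9} = \frac{8}{9}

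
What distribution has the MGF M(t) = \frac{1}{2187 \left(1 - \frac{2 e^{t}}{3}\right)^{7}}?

The MGF M(t) = \frac{1}{2187 \left(1 - \frac{2 e^{t}}{3}\right)^{7}} is the standard form for the NegativeBinomial distribution.
Comparing with the known MGF formula identifies: NegBin(r=7, p=1/3), X = failures before r-th success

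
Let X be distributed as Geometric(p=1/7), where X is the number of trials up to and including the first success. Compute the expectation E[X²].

Using the identity E[X²] = Var(X) + (E[X])²:
E[X] = 7
Var(X) = 42
E[X²] = 42 + (7)²
= 91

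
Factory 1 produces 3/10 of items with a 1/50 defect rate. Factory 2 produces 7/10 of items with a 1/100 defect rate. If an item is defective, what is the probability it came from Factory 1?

Using Bayes' theorem:
P(F1) = 3/10, P(D|F1) = 1/50
P(F2) = 7/10, P(D|F2) = 1/100
P(D) = P(D|F1)P(F1) + P(D|F2)P(F2)
     = \frac{13}{1000}
P(F1|D) = P(D|F1)P(F1) / P(D)
= \frac{6}{13}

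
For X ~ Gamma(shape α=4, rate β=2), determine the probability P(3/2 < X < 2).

P(3/2 < X < 2) = ∫_{3/2}^{2} f(x) dx
where f(x) = \frac{8 x^{3} e^{- 2 x}}{3}
= \frac{-71 + 39 e}{3 e^{4}}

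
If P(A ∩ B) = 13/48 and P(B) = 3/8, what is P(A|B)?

P(A|B) = P(A ∩ B) / P(B)
= (13/48) / (3/8)
= 13/18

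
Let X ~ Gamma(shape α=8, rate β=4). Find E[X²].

Using the identity E[X²] = Var(X) + (E[X])²:
E[X] = 2
Var(X) = \frac{1}{2}
E[X²] = \frac{1}{2} + (2)²
= \frac{9}{2}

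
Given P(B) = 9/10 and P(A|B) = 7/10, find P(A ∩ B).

By definition, P(A|B) = P(A ∩ B) / P(B)
So P(A ∩ B) = P(A|B) × P(B)
= 7/10 × 9/10
= 63/100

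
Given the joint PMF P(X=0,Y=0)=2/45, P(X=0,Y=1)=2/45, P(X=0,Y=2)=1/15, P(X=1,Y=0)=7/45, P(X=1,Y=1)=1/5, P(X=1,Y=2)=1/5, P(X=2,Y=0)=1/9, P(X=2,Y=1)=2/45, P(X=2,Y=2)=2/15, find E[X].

First find marginal of X:
P(X=0) = 7/45
P(X=1) = 5/9
P(X=2) = 13/45
E[X] = 0 × 7/45 + 1 × 5/9 + 2 × 13/45 = 17/15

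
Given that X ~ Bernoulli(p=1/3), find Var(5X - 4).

For X ~ Bernoulli(p=1/3):
Var(X) = \frac{2}{9}
Var(5X - 4) = (5)² × Var(X) = 25 × \frac{2}{9} = \frac{50}{9}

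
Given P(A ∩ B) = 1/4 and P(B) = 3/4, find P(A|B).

P(A|B) = P(A ∩ B) / P(B)
= (1/4) / (3/4)
= 1/3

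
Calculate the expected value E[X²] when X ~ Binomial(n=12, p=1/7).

Using the identity E[X²] = Var(X) + (E[X])²:
E[X] = \frac{12}{7}
Var(X) = \frac{72}{49}
E[X²] = \frac{72}{49} + (\frac{12}{7})²
= \frac{216}{49}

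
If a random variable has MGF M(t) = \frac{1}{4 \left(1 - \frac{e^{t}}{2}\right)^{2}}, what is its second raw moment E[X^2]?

To find E[X^2], compute M^(2)(0):
M^(1)(t) = \frac{e^{t}}{4 \left(1 - \frac{e^{t}}{2}\right)^{3}}
M^(2)(t) = \frac{e^{t}}{4 \left(1 - \frac{e^{t}}{2}\right)^{3}} + \frac{3 e^{2 t}}{8 \left(1 - \frac{e^{t}}{2}\right)^{4}}
M^(2)(0) = 8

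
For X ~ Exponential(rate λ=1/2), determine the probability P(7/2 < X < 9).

P(7/2 < X < 9) = ∫_{7/2}^{9} f(x) dx
where f(x) = \frac{e^{- \frac{x}{2}}}{2}
= - \frac{1}{e^{\frac{9}{2}}} + e^{- \frac{7}{4}}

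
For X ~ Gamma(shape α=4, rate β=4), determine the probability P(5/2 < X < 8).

P(5/2 < X < 8) = ∫_{5/2}^{8} f(x) dx
where f(x) = \frac{128 x^{3} e^{- 4 x}}{3}
= \frac{-18019 + 683 e^{22}}{3 e^{32}}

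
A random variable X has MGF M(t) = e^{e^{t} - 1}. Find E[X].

To find E[X], compute M^(1)(0):
M^(1)(t) = e^{t} e^{e^{t} - 1}
M^(1)(0) = 1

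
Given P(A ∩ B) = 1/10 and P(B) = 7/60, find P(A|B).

P(A|B) = P(A ∩ B) / P(B)
= (1/10) / (7/60)
= 6/7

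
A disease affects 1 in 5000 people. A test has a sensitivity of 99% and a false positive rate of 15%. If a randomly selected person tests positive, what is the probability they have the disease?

Let D = the rare event, + = positive/flagged.
P(D) = 1/5000
P(+|D) = 99/100
P(+|D') = 15/100 = 3/20
P(+) = P(+|D)P(D) + P(+|D')P(D')
     = \frac{99}{100} × \frac{1}{5000} + \frac{3}{20} × \frac{4999}{5000}
     = \frac{18771}{125000}
P(D|+) = P(+|D)P(D)/P(+) = \frac{33}{25028}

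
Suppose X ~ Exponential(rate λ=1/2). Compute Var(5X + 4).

For X ~ Exponential(rate λ=1/2):
Var(X) = 4
Var(5X + 4) = (5)² × Var(X) = 25 × 4 = 100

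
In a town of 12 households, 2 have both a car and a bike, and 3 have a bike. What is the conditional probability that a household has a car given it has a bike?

P(A ∩ B) = 2/12 = 1/6
P(B) = 3/12 = 1/4
P(A|B) = P(A ∩ B) / P(B) = (1/6) / (1/4) = 2/3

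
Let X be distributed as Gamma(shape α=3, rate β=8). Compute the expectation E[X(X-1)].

E[X(X-1)] = E[X² - X] = E[X²] - E[X]
E[X] = \frac{3}{8}
E[X²] = Var(X) + (E[X])² = \frac{3}{64} + (\frac{3}{8})² = \frac{3}{16}
E[X(X-1)] = \frac{3}{16} - \frac{3}{8} = - \frac{3}{16}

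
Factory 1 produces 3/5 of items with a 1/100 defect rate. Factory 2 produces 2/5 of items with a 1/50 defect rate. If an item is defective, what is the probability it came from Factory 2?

Using Bayes' theorem:
P(F1) = 3/5, P(D|F1) = 1/100
P(F2) = 2/5, P(D|F2) = 1/50
P(D) = P(D|F1)P(F1) + P(D|F2)P(F2)
     = \frac{7}{500}
P(F2|D) = P(D|F2)P(F2) / P(D)
= \frac{4}{7}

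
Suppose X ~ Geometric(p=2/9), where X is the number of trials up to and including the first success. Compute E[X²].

Using the identity E[X²] = Var(X) + (E[X])²:
E[X] = \frac{9}{2}
Var(X) = \frac{63}{4}
E[X²] = \frac{63}{4} + (\frac{9}{2})²
= 36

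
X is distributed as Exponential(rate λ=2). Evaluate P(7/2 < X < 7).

P(7/2 < X < 7) = ∫_{7/2}^{7} f(x) dx
where f(x) = 2 e^{- 2 x}
= - \frac{1 - e^{7}}{e^{14}}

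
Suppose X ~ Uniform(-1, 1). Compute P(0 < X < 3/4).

P(0 < X < 3/4) = ∫_{0}^{3/4} f(x) dx
where f(x) = \frac{1}{2}
= \frac{3}{8}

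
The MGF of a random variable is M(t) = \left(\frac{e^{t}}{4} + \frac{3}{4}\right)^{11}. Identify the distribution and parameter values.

The MGF M(t) = \left(\frac{e^{t}}{4} + \frac{3}{4}\right)^{11} is the standard form for the Binomial distribution.
Comparing with the known MGF formula identifies: Binomial(n=11, p=1/4)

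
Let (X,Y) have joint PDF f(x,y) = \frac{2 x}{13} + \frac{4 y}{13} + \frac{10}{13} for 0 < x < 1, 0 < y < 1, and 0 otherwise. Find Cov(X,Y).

E[XY] = ∫∫ xy × f(x,y) dx dy = \frac{7}{26}
E[X] = \frac{20}{39}
E[Y] = \frac{41}{78}
Cov(X,Y) = E[XY] - E[X]E[Y] = - \frac{1}{3042}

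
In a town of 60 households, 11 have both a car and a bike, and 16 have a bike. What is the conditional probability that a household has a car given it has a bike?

P(A ∩ B) = 11/60
P(B) = 16/60 = 4/15
P(A|B) = P(A ∩ B) / P(B) = (11/60) / (4/15) = 11/16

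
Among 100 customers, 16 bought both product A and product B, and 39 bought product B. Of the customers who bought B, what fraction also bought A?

P(A ∩ B) = 16/100 = 4/25
P(B) = 39/100
P(A|B) = P(A ∩ B) / P(B) = (4/25) / (39/100) = 16/39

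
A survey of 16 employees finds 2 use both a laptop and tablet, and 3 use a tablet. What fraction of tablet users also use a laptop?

P(A ∩ B) = 2/16 = 1/8
P(B) = 3/16
P(A|B) = P(A ∩ B) / P(B) = (1/8) / (3/16) = 2/3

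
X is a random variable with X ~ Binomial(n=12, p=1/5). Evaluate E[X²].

Using the identity E[X²] = Var(X) + (E[X])²:
E[X] = \frac{12}{5}
Var(X) = \frac{48}{25}
E[X²] = \frac{48}{25} + (\frac{12}{5})²
= \frac{192}{25}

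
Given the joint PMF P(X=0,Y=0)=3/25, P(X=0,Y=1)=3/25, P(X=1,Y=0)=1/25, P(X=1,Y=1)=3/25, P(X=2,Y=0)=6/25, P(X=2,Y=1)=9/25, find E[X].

First find marginal of X:
P(X=0) = 6/25
P(X=1) = 4/25
P(X=2) = 3/5
E[X] = 0 × 6/25 + 1 × 4/25 + 2 × 3/5 = 34/25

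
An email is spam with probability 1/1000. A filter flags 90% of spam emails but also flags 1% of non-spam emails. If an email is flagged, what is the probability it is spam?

Let D = the rare event, + = positive/flagged.
P(D) = 1/1000
P(+|D) = 90/100 = 9/10
P(+|D') = 1/100
P(+) = P(+|D)P(D) + P(+|D')P(D')
     = \frac{9}{10} × \frac{1}{1000} + \frac{1}{100} × \frac{999}{1000}
     = \frac{1089}{100000}
P(D|+) = P(+|D)P(D)/P(+) = \frac{10}{121}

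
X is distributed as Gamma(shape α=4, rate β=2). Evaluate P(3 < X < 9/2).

P(3 < X < 9/2) = ∫_{3}^{9/2} f(x) dx
where f(x) = \frac{8 x^{3} e^{- 2 x}}{3}
= \frac{-172 + 61 e^{3}}{e^{9}}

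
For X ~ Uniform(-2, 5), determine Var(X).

For X ~ Uniform(-2, 5):
Var(X) = \frac{49}{12}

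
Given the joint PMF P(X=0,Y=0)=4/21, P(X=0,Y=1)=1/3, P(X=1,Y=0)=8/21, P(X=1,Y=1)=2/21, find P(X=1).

P(X=1) = P(X=1,Y=0) + P(X=1,Y=1)
= 8/21 + 2/21
= 10/21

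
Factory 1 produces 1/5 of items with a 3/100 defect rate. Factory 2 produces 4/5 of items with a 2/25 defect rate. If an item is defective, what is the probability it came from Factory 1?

Using Bayes' theorem:
P(F1) = 1/5, P(D|F1) = 3/100
P(F2) = 4/5, P(D|F2) = 2/25
P(D) = P(D|F1)P(F1) + P(D|F2)P(F2)
     = \frac{7}{100}
P(F1|D) = P(D|F1)P(F1) / P(D)
= \frac{3}{35}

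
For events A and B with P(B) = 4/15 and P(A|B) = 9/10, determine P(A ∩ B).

By definition, P(A|B) = P(A ∩ B) / P(B)
So P(A ∩ B) = P(A|B) × P(B)
= 9/10 × 4/15
= 6/25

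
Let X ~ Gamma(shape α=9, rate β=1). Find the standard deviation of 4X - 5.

For X ~ Gamma(shape α=9, rate β=1):
Var(X) = 9
SD(X) = √(Var(X)) = √(9) = 3
SD(4X - 5) = |4| × SD(X) = 4 × 3 = 12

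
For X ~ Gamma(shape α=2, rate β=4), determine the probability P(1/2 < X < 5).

P(1/2 < X < 5) = ∫_{1/2}^{5} f(x) dx
where f(x) = 16 x e^{- 4 x}
= \frac{3 \left(-7 + e^{18}\right)}{e^{20}}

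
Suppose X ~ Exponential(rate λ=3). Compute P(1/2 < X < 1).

P(1/2 < X < 1) = ∫_{1/2}^{1} f(x) dx
where f(x) = 3 e^{- 3 x}
= - \frac{1}{e^{3}} + e^{- \frac{3}{2}}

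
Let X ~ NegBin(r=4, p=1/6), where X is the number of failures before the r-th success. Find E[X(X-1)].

E[X(X-1)] = E[X² - X] = E[X²] - E[X]
E[X] = 20
E[X²] = Var(X) + (E[X])² = 120 + (20)² = 520
E[X(X-1)] = 520 - 20 = 500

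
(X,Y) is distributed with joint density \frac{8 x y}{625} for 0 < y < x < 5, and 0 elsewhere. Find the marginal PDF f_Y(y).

f_Y(y) = ∫_y^5 \frac{8 x y}{625} dx = \frac{4 y \left(25 - y^{2}\right)}{625}
for 0 < y < 5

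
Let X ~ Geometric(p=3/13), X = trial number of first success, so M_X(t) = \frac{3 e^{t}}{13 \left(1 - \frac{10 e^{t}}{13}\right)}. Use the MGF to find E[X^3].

To find E[X^3], compute M^(3)(0):
M^(1)(t) = \frac{3 e^{t}}{13 \left(1 - \frac{10 e^{t}}{13}\right)} + \frac{30 e^{2 t}}{169 \left(1 - \frac{10 e^{t}}{13}\right)^{2}}
M^(2)(t) = \frac{3 e^{t}}{13 \left(1 - \frac{10 e^{t}}{13}\right)} + \frac{90 e^{2 t}}{169 \left(1 - \frac{10 e^{t}}{13}\right)^{2}} + \frac{600 e^{3 t}}{2197 \left(1 - \frac{10 e^{t}}{13}\right)^{3}}
M^(3)(t) = \frac{3 e^{t}}{13 \left(1 - \frac{10 e^{t}}{13}\right)} + \frac{210 e^{2 t}}{169 \left(1 - \frac{10 e^{t}}{13}\right)^{2}} + \frac{3600 e^{3 t}}{2197 \left(1 - \frac{10 e^{t}}{13}\right)^{3}} + \frac{18000 e^{4 t}}{28561 \left(1 - \frac{10 e^{t}}{13}\right)^{4}}
M^(3)(0) = \frac{3419}{9}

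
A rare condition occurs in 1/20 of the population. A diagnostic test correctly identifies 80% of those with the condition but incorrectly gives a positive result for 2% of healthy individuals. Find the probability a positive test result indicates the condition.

Let D = the rare event, + = positive/flagged.
P(D) = 1/20
P(+|D) = 80/100 = 4/5
P(+|D') = 2/100 = 1/50
P(+) = P(+|D)P(D) + P(+|D')P(D')
     = \frac{4}{5} × \frac{1}{20} + \frac{1}{50} × \frac{19}{20}
     = \frac{59}{1000}
P(D|+) = P(+|D)P(D)/P(+) = \frac{40}{59}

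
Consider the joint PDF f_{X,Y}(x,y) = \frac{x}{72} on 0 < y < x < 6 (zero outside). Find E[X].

f_X(x) = ∫_0^x \frac{x}{72} dy = \frac{x^{2}}{72}
E[X] = ∫_0^6 x × (\frac{x^{2}}{72}) dx = \frac{9}{2}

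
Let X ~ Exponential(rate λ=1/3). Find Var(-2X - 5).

For X ~ Exponential(rate λ=1/3):
Var(X) = 9
Var(-2X - 5) = (-2)² × Var(X) = 4 × 9 = 36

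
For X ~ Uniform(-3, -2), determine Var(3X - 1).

For X ~ Uniform(-3, -2):
Var(X) = \frac{1}{12}
Var(3X - 1) = (3)² × Var(X) = 9 × \frac{1}{12} = \frac{3}{4}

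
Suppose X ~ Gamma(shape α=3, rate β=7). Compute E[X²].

Using the identity E[X²] = Var(X) + (E[X])²:
E[X] = \frac{3}{7}
Var(X) = \frac{3}{49}
E[X²] = \frac{3}{49} + (\frac{3}{7})²
= \frac{12}{49}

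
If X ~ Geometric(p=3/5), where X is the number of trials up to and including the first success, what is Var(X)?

For X ~ Geometric(p=3/5), where X is the number of trials up to and including the first success:
Var(X) = \frac{10}{9}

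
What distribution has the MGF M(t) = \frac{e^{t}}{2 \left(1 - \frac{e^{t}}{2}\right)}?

The MGF M(t) = \frac{e^{t}}{2 \left(1 - \frac{e^{t}}{2}\right)} is the standard form for the Geometric distribution.
Comparing with the known MGF formula identifies: Geometric(p=1/2), X = trial number of first success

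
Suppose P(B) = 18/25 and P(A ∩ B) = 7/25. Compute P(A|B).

P(A|B) = P(A ∩ B) / P(B)
= (7/25) / (18/25)
= 7/18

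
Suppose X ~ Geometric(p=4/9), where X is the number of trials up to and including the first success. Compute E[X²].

Using the identity E[X²] = Var(X) + (E[X])²:
E[X] = \frac{9}{4}
Var(X) = \frac{45}{16}
E[X²] = \frac{45}{16} + (\frac{9}{4})²
= \frac{63}{8}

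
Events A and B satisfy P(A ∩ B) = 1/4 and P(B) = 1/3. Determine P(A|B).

P(A|B) = P(A ∩ B) / P(B)
= (1/4) / (1/3)
= 3/4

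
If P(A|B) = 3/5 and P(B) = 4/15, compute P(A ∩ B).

By definition, P(A|B) = P(A ∩ B) / P(B)
So P(A ∩ B) = P(A|B) × P(B)
= 3/5 × 4/15
= 4/25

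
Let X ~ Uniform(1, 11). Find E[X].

For X ~ Uniform(1, 11), the expected value is:
E[X] = 6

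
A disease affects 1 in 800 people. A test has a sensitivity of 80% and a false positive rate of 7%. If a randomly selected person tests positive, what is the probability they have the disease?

Let D = the rare event, + = positive/flagged.
P(D) = 1/800
P(+|D) = 80/100 = 4/5
P(+|D') = 7/100
P(+) = P(+|D)P(D) + P(+|D')P(D')
     = \frac{4}{5} × \frac{1}{800} + \frac{7}{100} × \frac{799}{800}
     = \frac{5673}{80000}
P(D|+) = P(+|D)P(D)/P(+) = \frac{80}{5673}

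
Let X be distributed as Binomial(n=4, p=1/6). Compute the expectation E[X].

For X ~ Binomial(n=4, p=1/6), the expected value is:
E[X] = \frac{2}{3}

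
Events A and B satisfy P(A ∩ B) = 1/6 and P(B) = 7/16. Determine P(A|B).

P(A|B) = P(A ∩ B) / P(B)
= (1/6) / (7/16)
= 8/21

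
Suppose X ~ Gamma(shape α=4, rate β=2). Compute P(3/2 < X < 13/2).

P(3/2 < X < 13/2) = ∫_{3/2}^{13/2} f(x) dx
where f(x) = \frac{8 x^{3} e^{- 2 x}}{3}
= \frac{-1394 + 39 e^{10}}{3 e^{13}}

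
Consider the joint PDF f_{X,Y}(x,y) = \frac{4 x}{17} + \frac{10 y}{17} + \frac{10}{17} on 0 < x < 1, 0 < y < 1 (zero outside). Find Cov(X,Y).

E[XY] = ∫∫ xy × f(x,y) dx dy = \frac{29}{102}
E[X] = \frac{53}{102}
E[Y] = \frac{28}{51}
Cov(X,Y) = E[XY] - E[X]E[Y] = - \frac{5}{5202}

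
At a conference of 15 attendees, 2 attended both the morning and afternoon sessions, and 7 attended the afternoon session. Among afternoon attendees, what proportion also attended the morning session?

P(A ∩ B) = 2/15
P(B) = 7/15
P(A|B) = P(A ∩ B) / P(B) = (2/15) / (7/15) = 2/7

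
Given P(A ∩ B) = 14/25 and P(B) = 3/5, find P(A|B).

P(A|B) = P(A ∩ B) / P(B)
= (14/25) / (3/5)
= 14/15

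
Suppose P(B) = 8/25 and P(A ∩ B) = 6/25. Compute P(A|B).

P(A|B) = P(A ∩ B) / P(B)
= (6/25) / (8/25)
= 3/4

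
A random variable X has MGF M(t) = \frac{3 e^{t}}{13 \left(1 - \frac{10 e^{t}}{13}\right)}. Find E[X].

To find E[X], compute M^(1)(0):
M^(1)(t) = \frac{3 e^{t}}{13 \left(1 - \frac{10 e^{t}}{13}\right)} + \frac{30 e^{2 t}}{169 \left(1 - \frac{10 e^{t}}{13}\right)^{2}}
M^(1)(0) = \frac{13}{3}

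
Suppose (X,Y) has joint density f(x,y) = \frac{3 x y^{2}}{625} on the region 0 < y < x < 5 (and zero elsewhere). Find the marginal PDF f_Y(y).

f_Y(y) = ∫_y^5 \frac{3 x y^{2}}{625} dx = \frac{3 y^{2} \left(25 - y^{2}\right)}{1250}
for 0 < y < 5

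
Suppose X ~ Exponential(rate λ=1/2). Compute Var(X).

For X ~ Exponential(rate λ=1/2):
Var(X) = 4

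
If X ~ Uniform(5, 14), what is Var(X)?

For X ~ Uniform(5, 14):
Var(X) = \frac{27}{4}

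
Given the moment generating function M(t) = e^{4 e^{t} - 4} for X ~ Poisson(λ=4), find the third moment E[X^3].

To find E[X^3], compute M^(3)(0):
M^(1)(t) = 4 e^{t} e^{4 e^{t} - 4}
M^(2)(t) = 16 e^{2 t} e^{4 e^{t} - 4} + 4 e^{t} e^{4 e^{t} - 4}
M^(3)(t) = 64 e^{3 t} e^{4 e^{t} - 4} + 48 e^{2 t} e^{4 e^{t} - 4} + 4 e^{t} e^{4 e^{t} - 4}
M^(3)(0) = 116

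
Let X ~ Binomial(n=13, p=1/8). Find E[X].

For X ~ Binomial(n=13, p=1/8), the expected value is:
E[X] = \frac{13}{8}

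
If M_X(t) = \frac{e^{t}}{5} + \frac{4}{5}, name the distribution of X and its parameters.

The MGF M(t) = \frac{e^{t}}{5} + \frac{4}{5} is the standard form for the Bernoulli distribution.
Comparing with the known MGF formula identifies: Bernoulli(p=1/5)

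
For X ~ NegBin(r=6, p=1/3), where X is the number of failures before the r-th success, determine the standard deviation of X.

For X ~ NegBin(r=6, p=1/3), where X is the number of failures before the r-th success:
Var(X) = 36
SD(X) = √(Var(X)) = √(36) = 6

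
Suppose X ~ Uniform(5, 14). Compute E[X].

For X ~ Uniform(5, 14), the expected value is:
E[X] = \frac{19}{2}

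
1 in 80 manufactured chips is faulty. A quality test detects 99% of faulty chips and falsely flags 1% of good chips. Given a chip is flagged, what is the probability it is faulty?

Let D = the rare event, + = positive/flagged.
P(D) = 1/80
P(+|D) = 99/100
P(+|D') = 1/100
P(+) = P(+|D)P(D) + P(+|D')P(D')
     = \frac{99}{100} × \frac{1}{80} + \frac{1}{100} × \frac{79}{80}
     = \frac{89}{4000}
P(D|+) = P(+|D)P(D)/P(+) = \frac{99}{178}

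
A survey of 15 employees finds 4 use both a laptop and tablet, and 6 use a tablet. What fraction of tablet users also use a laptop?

P(A ∩ B) = 4/15
P(B) = 6/15 = 2/5
P(A|B) = P(A ∩ B) / P(B) = (4/15) / (2/5) = 2/3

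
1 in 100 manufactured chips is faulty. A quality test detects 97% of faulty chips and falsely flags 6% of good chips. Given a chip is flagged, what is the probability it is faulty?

Let D = the rare event, + = positive/flagged.
P(D) = 1/100
P(+|D) = 97/100
P(+|D') = 6/100 = 3/50
P(+) = P(+|D)P(D) + P(+|D')P(D')
     = \frac{97}{100} × \frac{1}{100} + \frac{3}{50} × \frac{99}{100}
     = \frac{691}{10000}
P(D|+) = P(+|D)P(D)/P(+) = \frac{97}{691}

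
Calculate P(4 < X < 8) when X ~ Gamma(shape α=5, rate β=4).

P(4 < X < 8) = ∫_{4}^{8} f(x) dx
where f(x) = \frac{128 x^{4} e^{- 4 x}}{3}
= \frac{-149091 + 10675 e^{16}}{3 e^{32}}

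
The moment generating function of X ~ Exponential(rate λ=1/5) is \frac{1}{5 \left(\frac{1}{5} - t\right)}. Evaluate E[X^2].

To find E[X^2], compute M^(2)(0):
M^(1)(t) = \frac{1}{5 \left(\frac{1}{5} - t\right)^{2}}
M^(2)(t) = \frac{2}{5 \left(\frac{1}{5} - t\right)^{3}}
M^(2)(0) = 50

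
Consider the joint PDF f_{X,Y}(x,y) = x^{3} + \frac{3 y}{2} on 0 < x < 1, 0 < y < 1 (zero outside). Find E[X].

E[X] = ∫_0^1 ∫_0^1 x × f(x,y) dy dx
= ∫_0^1 ∫_0^1 x × (x^{3} + \frac{3 y}{2}) dy dx
= \frac{23}{40}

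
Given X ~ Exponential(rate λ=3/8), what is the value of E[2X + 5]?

For X ~ Exponential(rate λ=3/8):
E[X] = \frac{8}{3}
E[2X + 5] = 2 × E[X] + 5 = \frac{31}{3}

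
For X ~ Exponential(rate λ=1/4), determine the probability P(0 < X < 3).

P(0 < X < 3) = ∫_{0}^{3} f(x) dx
where f(x) = \frac{e^{- \frac{x}{4}}}{4}
= 1 - e^{- \frac{3}{4}}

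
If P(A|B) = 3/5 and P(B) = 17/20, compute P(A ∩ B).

By definition, P(A|B) = P(A ∩ B) / P(B)
So P(A ∩ B) = P(A|B) × P(B)
= 3/5 × 17/20
= 51/100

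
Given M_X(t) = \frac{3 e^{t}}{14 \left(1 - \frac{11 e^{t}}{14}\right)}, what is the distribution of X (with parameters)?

The MGF M(t) = \frac{3 e^{t}}{14 \left(1 - \frac{11 e^{t}}{14}\right)} is the standard form for the Geometric distribution.
Comparing with the known MGF formula identifies: Geometric(p=3/14), X = trial number of first success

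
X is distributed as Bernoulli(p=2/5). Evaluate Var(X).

For X ~ Bernoulli(p=2/5):
Var(X) = \frac{6}{25}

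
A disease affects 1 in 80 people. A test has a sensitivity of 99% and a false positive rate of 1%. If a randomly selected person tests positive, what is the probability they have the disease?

Let D = the rare event, + = positive/flagged.
P(D) = 1/80
P(+|D) = 99/100
P(+|D') = 1/100
P(+) = P(+|D)P(D) + P(+|D')P(D')
     = \frac{99}{100} × \frac{1}{80} + \frac{1}{100} × \frac{79}{80}
     = \frac{89}{4000}
P(D|+) = P(+|D)P(D)/P(+) = \frac{99}{178}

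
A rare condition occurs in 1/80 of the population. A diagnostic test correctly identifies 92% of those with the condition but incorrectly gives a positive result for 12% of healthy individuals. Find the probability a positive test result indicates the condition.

Let D = the rare event, + = positive/flagged.
P(D) = 1/80
P(+|D) = 92/100 = 23/25
P(+|D') = 12/100 = 3/25
P(+) = P(+|D)P(D) + P(+|D')P(D')
     = \frac{23}{25} × \frac{1}{80} + \frac{3}{25} × \frac{79}{80}
     = \frac{13}{100}
P(D|+) = P(+|D)P(D)/P(+) = \frac{23}{260}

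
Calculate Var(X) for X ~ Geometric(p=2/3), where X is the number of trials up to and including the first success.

For X ~ Geometric(p=2/3), where X is the number of trials up to and including the first success:
Var(X) = \frac{3}{4}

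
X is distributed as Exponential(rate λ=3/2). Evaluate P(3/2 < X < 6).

P(3/2 < X < 6) = ∫_{3/2}^{6} f(x) dx
where f(x) = \frac{3 e^{- \frac{3 x}{2}}}{2}
= - \frac{1}{e^{9}} + e^{- \frac{9}{4}}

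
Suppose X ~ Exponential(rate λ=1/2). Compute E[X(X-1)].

E[X(X-1)] = E[X² - X] = E[X²] - E[X]
E[X] = 2
E[X²] = Var(X) + (E[X])² = 4 + (2)² = 8
E[X(X-1)] = 8 - 2 = 6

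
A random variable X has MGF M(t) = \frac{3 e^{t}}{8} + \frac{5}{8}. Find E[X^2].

To find E[X^2], compute M^(2)(0):
M^(1)(t) = \frac{3 e^{t}}{8}
M^(2)(t) = \frac{3 e^{t}}{8}
M^(2)(0) = \frac{3}{8}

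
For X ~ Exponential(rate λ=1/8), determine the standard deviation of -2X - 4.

For X ~ Exponential(rate λ=1/8):
Var(X) = 64
SD(X) = √(Var(X)) = √(64) = 8
SD(-2X - 4) = |-2| × SD(X) = 2 × 8 = 16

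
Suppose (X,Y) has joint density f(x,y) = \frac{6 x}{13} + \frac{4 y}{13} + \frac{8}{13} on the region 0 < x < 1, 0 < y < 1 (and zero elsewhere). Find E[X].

E[X] = ∫_0^1 ∫_0^1 x × f(x,y) dy dx
= ∫_0^1 ∫_0^1 x × (\frac{6 x}{13} + \frac{4 y}{13} + \frac{8}{13}) dy dx
= \frac{7}{13}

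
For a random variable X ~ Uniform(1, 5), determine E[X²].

Using the identity E[X²] = Var(X) + (E[X])²:
E[X] = 3
Var(X) = \frac{4}{3}
E[X²] = \frac{4}{3} + (3)²
= \frac{31}{3}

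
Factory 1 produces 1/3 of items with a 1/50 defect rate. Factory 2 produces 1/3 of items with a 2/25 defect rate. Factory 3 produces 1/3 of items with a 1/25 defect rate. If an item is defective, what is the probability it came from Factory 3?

Using Bayes' theorem:
P(F1) = 1/3, P(D|F1) = 1/50
P(F2) = 1/3, P(D|F2) = 2/25
P(F3) = 1/3, P(D|F3) = 1/25
P(D) = P(D|F1)P(F1) + P(D|F2)P(F2) + P(D|F3)P(F3)
     = \frac{7}{150}
P(F3|D) = P(D|F3)P(F3) / P(D)
= \frac{2}{7}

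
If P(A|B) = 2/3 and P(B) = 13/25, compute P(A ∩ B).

By definition, P(A|B) = P(A ∩ B) / P(B)
So P(A ∩ B) = P(A|B) × P(B)
= 2/3 × 13/25
= 26/75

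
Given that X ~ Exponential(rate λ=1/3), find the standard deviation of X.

For X ~ Exponential(rate λ=1/3):
Var(X) = 9
SD(X) = √(Var(X)) = √(9) = 3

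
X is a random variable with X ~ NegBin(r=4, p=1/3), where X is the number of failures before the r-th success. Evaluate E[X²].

Using the identity E[X²] = Var(X) + (E[X])²:
E[X] = 8
Var(X) = 24
E[X²] = 24 + (8)²
= 88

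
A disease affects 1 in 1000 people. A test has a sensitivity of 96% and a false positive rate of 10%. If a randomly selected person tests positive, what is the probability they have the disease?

Let D = the rare event, + = positive/flagged.
P(D) = 1/1000
P(+|D) = 96/100 = 24/25
P(+|D') = 10/100 = 1/10
P(+) = P(+|D)P(D) + P(+|D')P(D')
     = \frac{24}{25} × \frac{1}{1000} + \frac{1}{10} × \frac{999}{1000}
     = \frac{5043}{50000}
P(D|+) = P(+|D)P(D)/P(+) = \frac{16}{1681}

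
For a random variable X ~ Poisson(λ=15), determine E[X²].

Using the identity E[X²] = Var(X) + (E[X])²:
E[X] = 15
Var(X) = 15
E[X²] = 15 + (15)²
= 240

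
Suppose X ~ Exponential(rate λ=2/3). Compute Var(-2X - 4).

For X ~ Exponential(rate λ=2/3):
Var(X) = \frac{9}{4}
Var(-2X - 4) = (-2)² × Var(X) = 4 × \frac{9}{4} = 9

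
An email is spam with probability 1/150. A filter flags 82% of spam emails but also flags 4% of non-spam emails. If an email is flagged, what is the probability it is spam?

Let D = the rare event, + = positive/flagged.
P(D) = 1/150
P(+|D) = 82/100 = 41/50
P(+|D') = 4/100 = 1/25
P(+) = P(+|D)P(D) + P(+|D')P(D')
     = \frac{41}{50} × \frac{1}{150} + \frac{1}{25} × \frac{149}{150}
     = \frac{113}{2500}
P(D|+) = P(+|D)P(D)/P(+) = \frac{41}{339}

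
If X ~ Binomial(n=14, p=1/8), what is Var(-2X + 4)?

For X ~ Binomial(n=14, p=1/8):
Var(X) = \frac{49}{32}
Var(-2X + 4) = (-2)² × Var(X) = 4 × \frac{49}{32} = \frac{49}{8}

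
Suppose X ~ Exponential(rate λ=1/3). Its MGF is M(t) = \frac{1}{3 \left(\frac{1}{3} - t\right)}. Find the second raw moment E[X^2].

To find E[X^2], compute M^(2)(0):
M^(1)(t) = \frac{1}{3 \left(\frac{1}{3} - t\right)^{2}}
M^(2)(t) = \frac{2}{3 \left(\frac{1}{3} - t\right)^{3}}
M^(2)(0) = 18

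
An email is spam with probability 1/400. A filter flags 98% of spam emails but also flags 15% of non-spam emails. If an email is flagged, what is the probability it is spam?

Let D = the rare event, + = positive/flagged.
P(D) = 1/400
P(+|D) = 98/100 = 49/50
P(+|D') = 15/100 = 3/20
P(+) = P(+|D)P(D) + P(+|D')P(D')
     = \frac{49}{50} × \frac{1}{400} + \frac{3}{20} × \frac{399}{400}
     = \frac{6083}{40000}
P(D|+) = P(+|D)P(D)/P(+) = \frac{14}{869}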